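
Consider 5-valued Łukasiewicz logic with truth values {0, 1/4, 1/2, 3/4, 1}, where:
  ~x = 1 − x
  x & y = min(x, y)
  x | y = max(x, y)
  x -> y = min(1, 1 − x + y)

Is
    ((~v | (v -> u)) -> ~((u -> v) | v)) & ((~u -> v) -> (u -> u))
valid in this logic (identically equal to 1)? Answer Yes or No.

Counterexample: take u = 0, v = 0.
~v = ~0 = 1
v -> u = 0 -> 0 = 1
~v | (v -> u) = 1 | 1 = 1
u -> v = 0 -> 0 = 1
(u -> v) | v = 1 | 0 = 1
~((u -> v) | v) = ~1 = 0
(~v | (v -> u)) -> ~((u -> v) | v) = 1 -> 0 = 0
~u = ~0 = 1
~u -> v = 1 -> 0 = 0
u -> u = 0 -> 0 = 1
(~u -> v) -> (u -> u) = 0 -> 1 = 1
((~v | (v -> u)) -> ~((u -> v) | v)) & ((~u -> v) -> (u -> u)) = 0 & 1 = 0
This gives 0 ≠ 1.

No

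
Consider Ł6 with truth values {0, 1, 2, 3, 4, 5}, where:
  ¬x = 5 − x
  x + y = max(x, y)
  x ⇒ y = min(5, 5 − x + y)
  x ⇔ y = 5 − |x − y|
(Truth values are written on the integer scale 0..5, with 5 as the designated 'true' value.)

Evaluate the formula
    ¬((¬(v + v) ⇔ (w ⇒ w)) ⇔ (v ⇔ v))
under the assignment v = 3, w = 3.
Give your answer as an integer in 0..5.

3

v + v = 3 + 3 = 3
¬(v + v) = ¬3 = 2
w ⇒ w = 3 ⇒ 3 = 5
¬(v + v) ⇔ (w ⇒ w) = 2 ⇔ 5 = 2
v ⇔ v = 3 ⇔ 3 = 5
(¬(v + v) ⇔ (w ⇒ w)) ⇔ (v ⇔ v) = 2 ⇔ 5 = 2
¬((¬(v + v) ⇔ (w ⇒ w)) ⇔ (v ⇔ v)) = ¬2 = 3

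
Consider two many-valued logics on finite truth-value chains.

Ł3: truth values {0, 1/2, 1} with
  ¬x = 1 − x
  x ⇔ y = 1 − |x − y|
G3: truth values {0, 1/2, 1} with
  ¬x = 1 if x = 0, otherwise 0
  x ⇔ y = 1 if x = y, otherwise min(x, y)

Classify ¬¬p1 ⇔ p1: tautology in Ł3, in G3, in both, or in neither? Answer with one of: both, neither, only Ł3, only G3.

In Ł3: every assignment gives 1 — tautology.
In G3: at p1 = 1/2 the value is 1/2 — not a tautology.

only Ł3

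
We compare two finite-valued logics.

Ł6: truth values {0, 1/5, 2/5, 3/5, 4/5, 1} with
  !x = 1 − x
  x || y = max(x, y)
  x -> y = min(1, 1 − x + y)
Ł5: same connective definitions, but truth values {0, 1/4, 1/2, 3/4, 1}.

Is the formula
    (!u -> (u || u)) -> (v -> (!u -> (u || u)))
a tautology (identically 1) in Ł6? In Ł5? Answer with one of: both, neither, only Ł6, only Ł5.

In Ł6: every assignment gives 1 — tautology.
In Ł5: every assignment gives 1 — tautology.

both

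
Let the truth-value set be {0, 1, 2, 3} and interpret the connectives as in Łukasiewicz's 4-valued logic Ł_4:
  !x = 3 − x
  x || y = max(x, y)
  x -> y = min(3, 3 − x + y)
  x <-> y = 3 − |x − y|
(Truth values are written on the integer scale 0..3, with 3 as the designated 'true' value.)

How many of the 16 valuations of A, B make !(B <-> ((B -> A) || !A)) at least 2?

8

A = 0, B = 0 ↦ 3  ≥
A = 0, B = 1 ↦ 2  ≥
A = 0, B = 2 ↦ 1  <
A = 0, B = 3 ↦ 0  <
A = 1, B = 0 ↦ 3  ≥
A = 1, B = 1 ↦ 2  ≥
A = 1, B = 2 ↦ 0  <
A = 1, B = 3 ↦ 1  <
A = 2, B = 0 ↦ 3  ≥
A = 2, B = 1 ↦ 2  ≥
A = 2, B = 2 ↦ 1  <
A = 2, B = 3 ↦ 1  <
A = 3, B = 0 ↦ 3  ≥
A = 3, B = 1 ↦ 2  ≥
A = 3, B = 2 ↦ 1  <
A = 3, B = 3 ↦ 0  <
So 8 of the 16 assignments meet the threshold.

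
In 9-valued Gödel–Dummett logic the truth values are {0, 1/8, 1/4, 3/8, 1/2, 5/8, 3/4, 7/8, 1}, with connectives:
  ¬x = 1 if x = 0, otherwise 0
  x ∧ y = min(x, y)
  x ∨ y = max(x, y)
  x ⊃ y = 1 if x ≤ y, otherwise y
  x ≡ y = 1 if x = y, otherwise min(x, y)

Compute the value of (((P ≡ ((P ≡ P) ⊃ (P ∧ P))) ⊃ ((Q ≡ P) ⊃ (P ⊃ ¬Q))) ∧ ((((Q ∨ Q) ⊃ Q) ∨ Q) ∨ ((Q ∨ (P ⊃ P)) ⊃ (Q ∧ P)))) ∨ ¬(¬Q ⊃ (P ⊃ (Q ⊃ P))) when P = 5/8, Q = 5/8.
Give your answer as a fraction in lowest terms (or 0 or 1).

P ≡ P = 5/8 ≡ 5/8 = 1
P ∧ P = 5/8 ∧ 5/8 = 5/8
(P ≡ P) ⊃ (P ∧ P) = 1 ⊃ 5/8 = 5/8
P ≡ ((P ≡ P) ⊃ (P ∧ P)) = 5/8 ≡ 5/8 = 1
Q ≡ P = 5/8 ≡ 5/8 = 1
¬Q = ¬5/8 = 0
P ⊃ ¬Q = 5/8 ⊃ 0 = 0
(Q ≡ P) ⊃ (P ⊃ ¬Q) = 1 ⊃ 0 = 0
(P ≡ ((P ≡ P) ⊃ (P ∧ P))) ⊃ ((Q ≡ P) ⊃ (P ⊃ ¬Q)) = 1 ⊃ 0 = 0
Q ∨ Q = 5/8 ∨ 5/8 = 5/8
(Q ∨ Q) ⊃ Q = 5/8 ⊃ 5/8 = 1
((Q ∨ Q) ⊃ Q) ∨ Q = 1 ∨ 5/8 = 1
P ⊃ P = 5/8 ⊃ 5/8 = 1
Q ∨ (P ⊃ P) = 5/8 ∨ 1 = 1
Q ∧ P = 5/8 ∧ 5/8 = 5/8
(Q ∨ (P ⊃ P)) ⊃ (Q ∧ P) = 1 ⊃ 5/8 = 5/8
(((Q ∨ Q) ⊃ Q) ∨ Q) ∨ ((Q ∨ (P ⊃ P)) ⊃ (Q ∧ P)) = 1 ∨ 5/8 = 1
((P ≡ ((P ≡ P) ⊃ (P ∧ P))) ⊃ ((Q ≡ P) ⊃ (P ⊃ ¬Q))) ∧ ((((Q ∨ Q) ⊃ Q) ∨ Q) ∨ ((Q ∨ (P ⊃ P)) ⊃ (Q ∧ P))) = 0 ∧ 1 = 0
¬Q = ¬5/8 = 0
Q ⊃ P = 5/8 ⊃ 5/8 = 1
P ⊃ (Q ⊃ P) = 5/8 ⊃ 1 = 1
¬Q ⊃ (P ⊃ (Q ⊃ P)) = 0 ⊃ 1 = 1
¬(¬Q ⊃ (P ⊃ (Q ⊃ P))) = ¬1 = 0
(((P ≡ ((P ≡ P) ⊃ (P ∧ P))) ⊃ ((Q ≡ P) ⊃ (P ⊃ ¬Q))) ∧ ((((Q ∨ Q) ⊃ Q) ∨ Q) ∨ ((Q ∨ (P ⊃ P)) ⊃ (Q ∧ P)))) ∨ ¬(¬Q ⊃ (P ⊃ (Q ⊃ P))) = 0 ∨ 0 = 0

0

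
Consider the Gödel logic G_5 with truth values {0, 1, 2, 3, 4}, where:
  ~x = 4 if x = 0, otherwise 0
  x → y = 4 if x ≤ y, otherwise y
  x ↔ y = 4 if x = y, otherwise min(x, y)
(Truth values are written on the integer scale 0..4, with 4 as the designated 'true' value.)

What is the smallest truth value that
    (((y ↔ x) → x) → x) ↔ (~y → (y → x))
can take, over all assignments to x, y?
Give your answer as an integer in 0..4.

Take x = 0, y = 1:
y ↔ x = 1 ↔ 0 = 0
(y ↔ x) → x = 0 → 0 = 4
((y ↔ x) → x) → x = 4 → 0 = 0
~y = ~1 = 0
y → x = 1 → 0 = 0
~y → (y → x) = 0 → 0 = 4
(((y ↔ x) → x) → x) ↔ (~y → (y → x)) = 0 ↔ 4 = 0
No assignment yields a value below 0, so this is the minimum.

0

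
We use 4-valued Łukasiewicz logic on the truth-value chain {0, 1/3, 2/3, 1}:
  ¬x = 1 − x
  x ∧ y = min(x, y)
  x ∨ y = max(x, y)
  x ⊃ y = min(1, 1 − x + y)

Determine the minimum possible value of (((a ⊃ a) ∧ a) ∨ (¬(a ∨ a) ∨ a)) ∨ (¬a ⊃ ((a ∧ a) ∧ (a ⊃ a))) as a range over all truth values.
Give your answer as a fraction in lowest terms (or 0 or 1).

Take a = 1/3:
a ⊃ a = 1/3 ⊃ 1/3 = 1
(a ⊃ a) ∧ a = 1 ∧ 1/3 = 1/3
a ∨ a = 1/3 ∨ 1/3 = 1/3
¬(a ∨ a) = ¬1/3 = 2/3
¬(a ∨ a) ∨ a = 2/3 ∨ 1/3 = 2/3
((a ⊃ a) ∧ a) ∨ (¬(a ∨ a) ∨ a) = 1/3 ∨ 2/3 = 2/3
¬a = ¬1/3 = 2/3
a ∧ a = 1/3 ∧ 1/3 = 1/3
a ⊃ a = 1/3 ⊃ 1/3 = 1
(a ∧ a) ∧ (a ⊃ a) = 1/3 ∧ 1 = 1/3
¬a ⊃ ((a ∧ a) ∧ (a ⊃ a)) = 2/3 ⊃ 1/3 = 2/3
(((a ⊃ a) ∧ a) ∨ (¬(a ∨ a) ∨ a)) ∨ (¬a ⊃ ((a ∧ a) ∧ (a ⊃ a))) = 2/3 ∨ 2/3 = 2/3
No assignment yields a value below 2/3, so this is the minimum.

2/3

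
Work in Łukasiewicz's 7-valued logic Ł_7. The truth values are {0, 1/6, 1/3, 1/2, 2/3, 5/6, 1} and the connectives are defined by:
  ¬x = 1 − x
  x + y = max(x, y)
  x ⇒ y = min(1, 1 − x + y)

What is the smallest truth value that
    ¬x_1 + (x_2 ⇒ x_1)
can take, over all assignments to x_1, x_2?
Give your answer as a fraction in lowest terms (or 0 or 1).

Take x_1 = 1/2, x_2 = 1:
¬x_1 = ¬1/2 = 1/2
x_2 ⇒ x_1 = 1 ⇒ 1/2 = 1/2
¬x_1 + (x_2 ⇒ x_1) = 1/2 + 1/2 = 1/2
No assignment yields a value below 1/2, so this is the minimum.

1/2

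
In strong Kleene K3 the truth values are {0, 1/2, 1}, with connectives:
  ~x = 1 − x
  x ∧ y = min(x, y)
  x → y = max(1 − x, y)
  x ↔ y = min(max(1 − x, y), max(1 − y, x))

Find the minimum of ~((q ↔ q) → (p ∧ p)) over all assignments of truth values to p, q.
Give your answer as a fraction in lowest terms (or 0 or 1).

Take p = 1, q = 0:
q ↔ q = 0 ↔ 0 = 1
p ∧ p = 1 ∧ 1 = 1
(q ↔ q) → (p ∧ p) = 1 → 1 = 1
~((q ↔ q) → (p ∧ p)) = ~1 = 0
No assignment yields a value below 0, so this is the minimum.

0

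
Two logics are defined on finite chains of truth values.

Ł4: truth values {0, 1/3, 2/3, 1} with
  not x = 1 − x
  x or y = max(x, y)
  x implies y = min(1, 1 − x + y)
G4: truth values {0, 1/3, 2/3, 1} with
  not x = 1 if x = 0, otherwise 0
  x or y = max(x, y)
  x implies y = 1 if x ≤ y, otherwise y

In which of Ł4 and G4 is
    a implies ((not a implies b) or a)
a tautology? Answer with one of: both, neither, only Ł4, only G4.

In Ł4: every assignment gives 1 — tautology.
In G4: every assignment gives 1 — tautology.

both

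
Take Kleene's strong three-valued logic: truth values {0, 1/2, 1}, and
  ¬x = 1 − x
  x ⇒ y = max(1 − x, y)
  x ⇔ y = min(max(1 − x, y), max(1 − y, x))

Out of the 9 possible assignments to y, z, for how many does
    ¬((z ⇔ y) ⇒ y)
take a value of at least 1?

y = 0, z = 0 ↦ 1  ≥
y = 0, z = 1/2 ↦ 1/2  <
y = 0, z = 1 ↦ 0  <
y = 1/2, z = 0 ↦ 1/2  <
y = 1/2, z = 1/2 ↦ 1/2  <
y = 1/2, z = 1 ↦ 1/2  <
y = 1, z = 0 ↦ 0  <
y = 1, z = 1/2 ↦ 0  <
y = 1, z = 1 ↦ 0  <
So 1 of the 9 assignments meets the threshold.

1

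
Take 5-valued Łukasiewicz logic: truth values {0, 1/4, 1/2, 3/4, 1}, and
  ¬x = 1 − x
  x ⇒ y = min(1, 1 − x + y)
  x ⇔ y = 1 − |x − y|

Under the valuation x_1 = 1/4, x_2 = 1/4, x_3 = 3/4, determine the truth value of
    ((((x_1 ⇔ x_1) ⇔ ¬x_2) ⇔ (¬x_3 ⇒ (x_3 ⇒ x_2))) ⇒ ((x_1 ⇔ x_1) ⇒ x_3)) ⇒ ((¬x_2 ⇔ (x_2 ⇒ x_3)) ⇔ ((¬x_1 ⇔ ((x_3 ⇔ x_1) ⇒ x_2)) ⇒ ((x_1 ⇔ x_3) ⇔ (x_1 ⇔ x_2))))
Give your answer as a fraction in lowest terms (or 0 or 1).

3/4

x_1 ⇔ x_1 = 1/4 ⇔ 1/4 = 1
¬x_2 = ¬1/4 = 3/4
(x_1 ⇔ x_1) ⇔ ¬x_2 = 1 ⇔ 3/4 = 3/4
¬x_3 = ¬3/4 = 1/4
x_3 ⇒ x_2 = 3/4 ⇒ 1/4 = 1/2
¬x_3 ⇒ (x_3 ⇒ x_2) = 1/4 ⇒ 1/2 = 1
((x_1 ⇔ x_1) ⇔ ¬x_2) ⇔ (¬x_3 ⇒ (x_3 ⇒ x_2)) = 3/4 ⇔ 1 = 3/4
x_1 ⇔ x_1 = 1/4 ⇔ 1/4 = 1
(x_1 ⇔ x_1) ⇒ x_3 = 1 ⇒ 3/4 = 3/4
(((x_1 ⇔ x_1) ⇔ ¬x_2) ⇔ (¬x_3 ⇒ (x_3 ⇒ x_2))) ⇒ ((x_1 ⇔ x_1) ⇒ x_3) = 3/4 ⇒ 3/4 = 1
¬x_2 = ¬1/4 = 3/4
x_2 ⇒ x_3 = 1/4 ⇒ 3/4 = 1
¬x_2 ⇔ (x_2 ⇒ x_3) = 3/4 ⇔ 1 = 3/4
¬x_1 = ¬1/4 = 3/4
x_3 ⇔ x_1 = 3/4 ⇔ 1/4 = 1/2
(x_3 ⇔ x_1) ⇒ x_2 = 1/2 ⇒ 1/4 = 3/4
¬x_1 ⇔ ((x_3 ⇔ x_1) ⇒ x_2) = 3/4 ⇔ 3/4 = 1
x_1 ⇔ x_3 = 1/4 ⇔ 3/4 = 1/2
x_1 ⇔ x_2 = 1/4 ⇔ 1/4 = 1
(x_1 ⇔ x_3) ⇔ (x_1 ⇔ x_2) = 1/2 ⇔ 1 = 1/2
(¬x_1 ⇔ ((x_3 ⇔ x_1) ⇒ x_2)) ⇒ ((x_1 ⇔ x_3) ⇔ (x_1 ⇔ x_2)) = 1 ⇒ 1/2 = 1/2
(¬x_2 ⇔ (x_2 ⇒ x_3)) ⇔ ((¬x_1 ⇔ ((x_3 ⇔ x_1) ⇒ x_2)) ⇒ ((x_1 ⇔ x_3) ⇔ (x_1 ⇔ x_2))) = 3/4 ⇔ 1/2 = 3/4
((((x_1 ⇔ x_1) ⇔ ¬x_2) ⇔ (¬x_3 ⇒ (x_3 ⇒ x_2))) ⇒ ((x_1 ⇔ x_1) ⇒ x_3)) ⇒ ((¬x_2 ⇔ (x_2 ⇒ x_3)) ⇔ ((¬x_1 ⇔ ((x_3 ⇔ x_1) ⇒ x_2)) ⇒ ((x_1 ⇔ x_3) ⇔ (x_1 ⇔ x_2)))) = 1 ⇒ 3/4 = 3/4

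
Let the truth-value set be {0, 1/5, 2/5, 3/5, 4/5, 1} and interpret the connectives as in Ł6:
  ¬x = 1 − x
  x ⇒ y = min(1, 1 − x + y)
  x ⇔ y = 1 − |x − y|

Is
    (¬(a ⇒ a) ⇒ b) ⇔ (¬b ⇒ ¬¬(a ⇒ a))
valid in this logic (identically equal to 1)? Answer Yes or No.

At a = 3/5, b = 1/5, for instance:
a ⇒ a = 3/5 ⇒ 3/5 = 1
¬(a ⇒ a) = ¬1 = 0
¬(a ⇒ a) ⇒ b = 0 ⇒ 1/5 = 1
¬b = ¬1/5 = 4/5
¬¬(a ⇒ a) = ¬0 = 1
¬b ⇒ ¬¬(a ⇒ a) = 4/5 ⇒ 1 = 1
(¬(a ⇒ a) ⇒ b) ⇔ (¬b ⇒ ¬¬(a ⇒ a)) = 1 ⇔ 1 = 1
and checking the remaining 35 assignments likewise gives ≥ 1 in every case.

Yes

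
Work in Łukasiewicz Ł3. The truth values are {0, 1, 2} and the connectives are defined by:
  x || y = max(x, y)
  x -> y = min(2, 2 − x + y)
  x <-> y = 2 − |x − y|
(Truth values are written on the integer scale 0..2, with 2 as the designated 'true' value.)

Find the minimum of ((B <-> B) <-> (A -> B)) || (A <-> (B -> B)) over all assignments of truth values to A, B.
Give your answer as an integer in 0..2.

1

Take A = 1, B = 0:
B <-> B = 0 <-> 0 = 2
A -> B = 1 -> 0 = 1
(B <-> B) <-> (A -> B) = 2 <-> 1 = 1
B -> B = 0 -> 0 = 2
A <-> (B -> B) = 1 <-> 2 = 1
((B <-> B) <-> (A -> B)) || (A <-> (B -> B)) = 1 || 1 = 1
No assignment yields a value below 1, so this is the minimum.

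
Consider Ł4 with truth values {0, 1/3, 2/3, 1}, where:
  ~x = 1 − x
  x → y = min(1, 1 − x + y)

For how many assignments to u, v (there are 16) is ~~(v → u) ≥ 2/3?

u = 0, v = 0 ↦ 1  ≥
u = 0, v = 1/3 ↦ 2/3  ≥
u = 0, v = 2/3 ↦ 1/3  <
u = 0, v = 1 ↦ 0  <
u = 1/3, v = 0 ↦ 1  ≥
u = 1/3, v = 1/3 ↦ 1  ≥
u = 1/3, v = 2/3 ↦ 2/3  ≥
u = 1/3, v = 1 ↦ 1/3  <
u = 2/3, v = 0 ↦ 1  ≥
u = 2/3, v = 1/3 ↦ 1  ≥
u = 2/3, v = 2/3 ↦ 1  ≥
u = 2/3, v = 1 ↦ 2/3  ≥
u = 1, v = 0 ↦ 1  ≥
u = 1, v = 1/3 ↦ 1  ≥
u = 1, v = 2/3 ↦ 1  ≥
u = 1, v = 1 ↦ 1  ≥
So 13 of the 16 assignments meet the threshold.

13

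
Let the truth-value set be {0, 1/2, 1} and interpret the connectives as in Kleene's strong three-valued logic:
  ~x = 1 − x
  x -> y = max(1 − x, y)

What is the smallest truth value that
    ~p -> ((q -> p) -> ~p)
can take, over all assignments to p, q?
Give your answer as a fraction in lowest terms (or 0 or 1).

Take p = 1/2, q = 0:
~p = ~1/2 = 1/2
q -> p = 0 -> 1/2 = 1
~p = ~1/2 = 1/2
(q -> p) -> ~p = 1 -> 1/2 = 1/2
~p -> ((q -> p) -> ~p) = 1/2 -> 1/2 = 1/2
No assignment yields a value below 1/2, so this is the minimum.

1/2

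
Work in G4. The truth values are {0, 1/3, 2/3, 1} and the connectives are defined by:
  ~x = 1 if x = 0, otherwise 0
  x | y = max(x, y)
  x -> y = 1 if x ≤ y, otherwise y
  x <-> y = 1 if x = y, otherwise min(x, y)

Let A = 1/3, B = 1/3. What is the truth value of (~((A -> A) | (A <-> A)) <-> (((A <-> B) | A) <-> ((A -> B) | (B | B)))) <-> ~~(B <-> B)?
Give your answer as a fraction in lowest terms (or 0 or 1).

0

A -> A = 1/3 -> 1/3 = 1
A <-> A = 1/3 <-> 1/3 = 1
(A -> A) | (A <-> A) = 1 | 1 = 1
~((A -> A) | (A <-> A)) = ~1 = 0
A <-> B = 1/3 <-> 1/3 = 1
(A <-> B) | A = 1 | 1/3 = 1
A -> B = 1/3 -> 1/3 = 1
B | B = 1/3 | 1/3 = 1/3
(A -> B) | (B | B) = 1 | 1/3 = 1
((A <-> B) | A) <-> ((A -> B) | (B | B)) = 1 <-> 1 = 1
~((A -> A) | (A <-> A)) <-> (((A <-> B) | A) <-> ((A -> B) | (B | B))) = 0 <-> 1 = 0
B <-> B = 1/3 <-> 1/3 = 1
~(B <-> B) = ~1 = 0
~~(B <-> B) = ~0 = 1
(~((A -> A) | (A <-> A)) <-> (((A <-> B) | A) <-> ((A -> B) | (B | B)))) <-> ~~(B <-> B) = 0 <-> 1 = 0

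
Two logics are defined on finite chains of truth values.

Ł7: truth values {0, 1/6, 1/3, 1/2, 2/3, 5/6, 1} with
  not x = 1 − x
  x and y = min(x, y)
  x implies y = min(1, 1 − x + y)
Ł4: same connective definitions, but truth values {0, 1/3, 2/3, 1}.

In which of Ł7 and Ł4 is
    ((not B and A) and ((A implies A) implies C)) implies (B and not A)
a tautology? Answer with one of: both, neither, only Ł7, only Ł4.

neither

In Ł7: at A = 1/6, B = 0, C = 1/6 the value is 5/6 — not a tautology.
In Ł4: at A = 1/3, B = 0, C = 1/3 the value is 2/3 — not a tautology.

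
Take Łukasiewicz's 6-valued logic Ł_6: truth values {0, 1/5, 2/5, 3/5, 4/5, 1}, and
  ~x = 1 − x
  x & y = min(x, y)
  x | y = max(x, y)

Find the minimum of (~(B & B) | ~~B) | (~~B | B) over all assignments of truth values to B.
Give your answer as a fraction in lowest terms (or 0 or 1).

Take B = 2/5:
B & B = 2/5 & 2/5 = 2/5
~(B & B) = ~2/5 = 3/5
~B = ~2/5 = 3/5
~~B = ~3/5 = 2/5
~(B & B) | ~~B = 3/5 | 2/5 = 3/5
~B = ~2/5 = 3/5
~~B = ~3/5 = 2/5
~~B | B = 2/5 | 2/5 = 2/5
(~(B & B) | ~~B) | (~~B | B) = 3/5 | 2/5 = 3/5
No assignment yields a value below 3/5, so this is the minimum.

3/5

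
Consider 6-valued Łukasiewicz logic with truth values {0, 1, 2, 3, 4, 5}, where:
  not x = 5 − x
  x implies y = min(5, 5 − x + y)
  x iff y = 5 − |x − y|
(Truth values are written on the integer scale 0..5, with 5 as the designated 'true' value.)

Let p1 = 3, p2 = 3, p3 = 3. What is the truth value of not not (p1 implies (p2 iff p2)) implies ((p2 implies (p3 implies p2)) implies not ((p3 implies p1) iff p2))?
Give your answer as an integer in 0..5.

2

p2 iff p2 = 3 iff 3 = 5
p1 implies (p2 iff p2) = 3 implies 5 = 5
not (p1 implies (p2 iff p2)) = not 5 = 0
not not (p1 implies (p2 iff p2)) = not 0 = 5
p3 implies p2 = 3 implies 3 = 5
p2 implies (p3 implies p2) = 3 implies 5 = 5
p3 implies p1 = 3 implies 3 = 5
(p3 implies p1) iff p2 = 5 iff 3 = 3
not ((p3 implies p1) iff p2) = not 3 = 2
(p2 implies (p3 implies p2)) implies not ((p3 implies p1) iff p2) = 5 implies 2 = 2
not not (p1 implies (p2 iff p2)) implies ((p2 implies (p3 implies p2)) implies not ((p3 implies p1) iff p2)) = 5 implies 2 = 2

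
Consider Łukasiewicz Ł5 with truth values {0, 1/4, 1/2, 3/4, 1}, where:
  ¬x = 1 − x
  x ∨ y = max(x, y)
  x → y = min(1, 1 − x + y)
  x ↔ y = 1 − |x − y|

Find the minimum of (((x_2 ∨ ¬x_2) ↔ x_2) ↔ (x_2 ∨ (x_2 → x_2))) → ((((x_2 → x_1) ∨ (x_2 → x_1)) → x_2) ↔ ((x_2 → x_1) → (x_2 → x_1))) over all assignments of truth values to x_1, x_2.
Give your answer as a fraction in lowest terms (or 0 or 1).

1/2

Take x_1 = 1/2, x_2 = 1/2:
¬x_2 = ¬1/2 = 1/2
x_2 ∨ ¬x_2 = 1/2 ∨ 1/2 = 1/2
(x_2 ∨ ¬x_2) ↔ x_2 = 1/2 ↔ 1/2 = 1
x_2 → x_2 = 1/2 → 1/2 = 1
x_2 ∨ (x_2 → x_2) = 1/2 ∨ 1 = 1
((x_2 ∨ ¬x_2) ↔ x_2) ↔ (x_2 ∨ (x_2 → x_2)) = 1 ↔ 1 = 1
x_2 → x_1 = 1/2 → 1/2 = 1
x_2 → x_1 = 1/2 → 1/2 = 1
(x_2 → x_1) ∨ (x_2 → x_1) = 1 ∨ 1 = 1
((x_2 → x_1) ∨ (x_2 → x_1)) → x_2 = 1 → 1/2 = 1/2
x_2 → x_1 = 1/2 → 1/2 = 1
x_2 → x_1 = 1/2 → 1/2 = 1
(x_2 → x_1) → (x_2 → x_1) = 1 → 1 = 1
(((x_2 → x_1) ∨ (x_2 → x_1)) → x_2) ↔ ((x_2 → x_1) → (x_2 → x_1)) = 1/2 ↔ 1 = 1/2
(((x_2 ∨ ¬x_2) ↔ x_2) ↔ (x_2 ∨ (x_2 → x_2))) → ((((x_2 → x_1) ∨ (x_2 → x_1)) → x_2) ↔ ((x_2 → x_1) → (x_2 → x_1))) = 1 → 1/2 = 1/2
No assignment yields a value below 1/2, so this is the minimum.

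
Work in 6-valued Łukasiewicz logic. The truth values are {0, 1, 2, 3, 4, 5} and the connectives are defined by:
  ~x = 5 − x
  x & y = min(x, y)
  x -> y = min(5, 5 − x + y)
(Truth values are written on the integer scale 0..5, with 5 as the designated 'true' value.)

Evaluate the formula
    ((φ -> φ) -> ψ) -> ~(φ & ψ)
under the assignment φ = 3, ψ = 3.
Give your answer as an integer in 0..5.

φ -> φ = 3 -> 3 = 5
(φ -> φ) -> ψ = 5 -> 3 = 3
φ & ψ = 3 & 3 = 3
~(φ & ψ) = ~3 = 2
((φ -> φ) -> ψ) -> ~(φ & ψ) = 3 -> 2 = 4

4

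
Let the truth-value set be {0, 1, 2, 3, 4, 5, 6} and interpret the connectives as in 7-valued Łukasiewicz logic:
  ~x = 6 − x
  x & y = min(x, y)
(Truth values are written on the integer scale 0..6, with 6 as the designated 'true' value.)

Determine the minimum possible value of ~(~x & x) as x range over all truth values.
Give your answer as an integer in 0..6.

Take x = 3:
~x = ~3 = 3
~x & x = 3 & 3 = 3
~(~x & x) = ~3 = 3
No assignment yields a value below 3, so this is the minimum.

3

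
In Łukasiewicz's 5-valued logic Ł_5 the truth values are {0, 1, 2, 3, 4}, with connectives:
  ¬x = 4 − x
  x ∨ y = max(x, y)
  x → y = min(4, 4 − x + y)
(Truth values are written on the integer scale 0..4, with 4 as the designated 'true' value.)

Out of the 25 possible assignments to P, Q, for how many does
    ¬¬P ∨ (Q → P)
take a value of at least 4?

15

value 4: 15 assignments (counts)
value 3: 4 assignments
value 2: 3 assignments
value 1: 2 assignments
value 0: 1 assignment
So 15 of the 25 assignments meet the threshold.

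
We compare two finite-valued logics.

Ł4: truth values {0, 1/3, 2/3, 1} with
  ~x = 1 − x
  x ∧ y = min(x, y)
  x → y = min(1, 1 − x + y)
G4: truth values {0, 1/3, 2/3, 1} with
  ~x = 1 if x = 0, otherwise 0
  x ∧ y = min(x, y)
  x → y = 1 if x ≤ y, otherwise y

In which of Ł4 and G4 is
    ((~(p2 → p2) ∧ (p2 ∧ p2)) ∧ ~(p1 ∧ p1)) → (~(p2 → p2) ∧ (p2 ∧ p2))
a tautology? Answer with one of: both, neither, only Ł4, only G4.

both

In Ł4: every assignment gives 1 — tautology.
In G4: every assignment gives 1 — tautology.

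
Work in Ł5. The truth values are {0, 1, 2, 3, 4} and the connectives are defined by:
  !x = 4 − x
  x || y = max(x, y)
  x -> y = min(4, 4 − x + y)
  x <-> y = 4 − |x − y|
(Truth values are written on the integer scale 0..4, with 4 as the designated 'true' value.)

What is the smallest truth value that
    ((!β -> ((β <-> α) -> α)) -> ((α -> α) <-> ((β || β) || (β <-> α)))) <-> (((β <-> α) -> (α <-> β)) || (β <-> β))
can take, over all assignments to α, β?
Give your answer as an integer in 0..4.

0

Take α = 4, β = 0:
!β = !0 = 4
β <-> α = 0 <-> 4 = 0
(β <-> α) -> α = 0 -> 4 = 4
!β -> ((β <-> α) -> α) = 4 -> 4 = 4
α -> α = 4 -> 4 = 4
β || β = 0 || 0 = 0
β <-> α = 0 <-> 4 = 0
(β || β) || (β <-> α) = 0 || 0 = 0
(α -> α) <-> ((β || β) || (β <-> α)) = 4 <-> 0 = 0
(!β -> ((β <-> α) -> α)) -> ((α -> α) <-> ((β || β) || (β <-> α))) = 4 -> 0 = 0
β <-> α = 0 <-> 4 = 0
α <-> β = 4 <-> 0 = 0
(β <-> α) -> (α <-> β) = 0 -> 0 = 4
β <-> β = 0 <-> 0 = 4
((β <-> α) -> (α <-> β)) || (β <-> β) = 4 || 4 = 4
((!β -> ((β <-> α) -> α)) -> ((α -> α) <-> ((β || β) || (β <-> α)))) <-> (((β <-> α) -> (α <-> β)) || (β <-> β)) = 0 <-> 4 = 0
No assignment yields a value below 0, so this is the minimum.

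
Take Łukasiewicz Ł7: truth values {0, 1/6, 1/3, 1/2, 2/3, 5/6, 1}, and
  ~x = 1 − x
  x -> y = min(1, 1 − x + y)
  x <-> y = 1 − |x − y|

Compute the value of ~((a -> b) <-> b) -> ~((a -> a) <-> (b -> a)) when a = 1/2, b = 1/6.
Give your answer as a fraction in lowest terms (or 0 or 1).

a -> b = 1/2 -> 1/6 = 2/3
(a -> b) <-> b = 2/3 <-> 1/6 = 1/2
~((a -> b) <-> b) = ~1/2 = 1/2
a -> a = 1/2 -> 1/2 = 1
b -> a = 1/6 -> 1/2 = 1
(a -> a) <-> (b -> a) = 1 <-> 1 = 1
~((a -> a) <-> (b -> a)) = ~1 = 0
~((a -> b) <-> b) -> ~((a -> a) <-> (b -> a)) = 1/2 -> 0 = 1/2

1/2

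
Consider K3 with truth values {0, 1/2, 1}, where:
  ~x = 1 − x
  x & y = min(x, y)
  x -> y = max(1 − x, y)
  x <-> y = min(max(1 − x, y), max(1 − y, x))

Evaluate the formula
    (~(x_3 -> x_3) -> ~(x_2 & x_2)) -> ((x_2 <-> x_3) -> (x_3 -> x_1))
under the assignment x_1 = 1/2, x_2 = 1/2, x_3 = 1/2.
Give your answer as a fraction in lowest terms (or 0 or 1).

1/2

x_3 -> x_3 = 1/2 -> 1/2 = 1/2
~(x_3 -> x_3) = ~1/2 = 1/2
x_2 & x_2 = 1/2 & 1/2 = 1/2
~(x_2 & x_2) = ~1/2 = 1/2
~(x_3 -> x_3) -> ~(x_2 & x_2) = 1/2 -> 1/2 = 1/2
x_2 <-> x_3 = 1/2 <-> 1/2 = 1/2
x_3 -> x_1 = 1/2 -> 1/2 = 1/2
(x_2 <-> x_3) -> (x_3 -> x_1) = 1/2 -> 1/2 = 1/2
(~(x_3 -> x_3) -> ~(x_2 & x_2)) -> ((x_2 <-> x_3) -> (x_3 -> x_1)) = 1/2 -> 1/2 = 1/2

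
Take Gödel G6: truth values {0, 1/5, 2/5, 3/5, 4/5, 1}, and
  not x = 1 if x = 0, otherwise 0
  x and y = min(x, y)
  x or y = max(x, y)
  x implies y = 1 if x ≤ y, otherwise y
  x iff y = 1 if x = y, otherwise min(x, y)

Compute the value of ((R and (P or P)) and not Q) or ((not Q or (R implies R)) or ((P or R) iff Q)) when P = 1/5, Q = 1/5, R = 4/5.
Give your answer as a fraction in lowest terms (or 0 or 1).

P or P = 1/5 or 1/5 = 1/5
R and (P or P) = 4/5 and 1/5 = 1/5
not Q = not 1/5 = 0
(R and (P or P)) and not Q = 1/5 and 0 = 0
not Q = not 1/5 = 0
R implies R = 4/5 implies 4/5 = 1
not Q or (R implies R) = 0 or 1 = 1
P or R = 1/5 or 4/5 = 4/5
(P or R) iff Q = 4/5 iff 1/5 = 1/5
(not Q or (R implies R)) or ((P or R) iff Q) = 1 or 1/5 = 1
((R and (P or P)) and not Q) or ((not Q or (R implies R)) or ((P or R) iff Q)) = 0 or 1 = 1

1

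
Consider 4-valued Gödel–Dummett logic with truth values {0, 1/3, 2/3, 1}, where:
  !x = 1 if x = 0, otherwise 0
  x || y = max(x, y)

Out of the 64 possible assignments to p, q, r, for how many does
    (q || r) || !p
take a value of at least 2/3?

52

value 1: 37 assignments (counts)
value 2/3: 15 assignments (counts)
value 1/3: 9 assignments
value 0: 3 assignments
So 52 of the 64 assignments meet the threshold.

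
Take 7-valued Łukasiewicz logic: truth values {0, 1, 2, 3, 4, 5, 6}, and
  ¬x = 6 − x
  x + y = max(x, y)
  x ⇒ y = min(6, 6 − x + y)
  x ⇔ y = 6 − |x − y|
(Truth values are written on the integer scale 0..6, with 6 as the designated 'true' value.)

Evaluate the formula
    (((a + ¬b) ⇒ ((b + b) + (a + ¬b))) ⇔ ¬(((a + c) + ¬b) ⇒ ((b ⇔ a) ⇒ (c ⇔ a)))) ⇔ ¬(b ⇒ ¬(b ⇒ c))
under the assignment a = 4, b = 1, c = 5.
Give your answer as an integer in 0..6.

5

¬b = ¬1 = 5
a + ¬b = 4 + 5 = 5
b + b = 1 + 1 = 1
¬b = ¬1 = 5
a + ¬b = 4 + 5 = 5
(b + b) + (a + ¬b) = 1 + 5 = 5
(a + ¬b) ⇒ ((b + b) + (a + ¬b)) = 5 ⇒ 5 = 6
a + c = 4 + 5 = 5
¬b = ¬1 = 5
(a + c) + ¬b = 5 + 5 = 5
b ⇔ a = 1 ⇔ 4 = 3
c ⇔ a = 5 ⇔ 4 = 5
(b ⇔ a) ⇒ (c ⇔ a) = 3 ⇒ 5 = 6
((a + c) + ¬b) ⇒ ((b ⇔ a) ⇒ (c ⇔ a)) = 5 ⇒ 6 = 6
¬(((a + c) + ¬b) ⇒ ((b ⇔ a) ⇒ (c ⇔ a))) = ¬6 = 0
((a + ¬b) ⇒ ((b + b) + (a + ¬b))) ⇔ ¬(((a + c) + ¬b) ⇒ ((b ⇔ a) ⇒ (c ⇔ a))) = 6 ⇔ 0 = 0
b ⇒ c = 1 ⇒ 5 = 6
¬(b ⇒ c) = ¬6 = 0
b ⇒ ¬(b ⇒ c) = 1 ⇒ 0 = 5
¬(b ⇒ ¬(b ⇒ c)) = ¬5 = 1
(((a + ¬b) ⇒ ((b + b) + (a + ¬b))) ⇔ ¬(((a + c) + ¬b) ⇒ ((b ⇔ a) ⇒ (c ⇔ a)))) ⇔ ¬(b ⇒ ¬(b ⇒ c)) = 0 ⇔ 1 = 5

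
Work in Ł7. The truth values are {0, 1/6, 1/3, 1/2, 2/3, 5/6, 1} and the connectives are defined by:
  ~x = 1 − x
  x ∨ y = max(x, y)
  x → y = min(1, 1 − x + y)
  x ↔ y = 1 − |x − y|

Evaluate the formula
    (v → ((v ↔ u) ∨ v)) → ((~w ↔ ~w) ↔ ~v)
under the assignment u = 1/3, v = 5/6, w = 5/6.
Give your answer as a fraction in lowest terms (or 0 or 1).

1/6

v ↔ u = 5/6 ↔ 1/3 = 1/2
(v ↔ u) ∨ v = 1/2 ∨ 5/6 = 5/6
v → ((v ↔ u) ∨ v) = 5/6 → 5/6 = 1
~w = ~5/6 = 1/6
~w = ~5/6 = 1/6
~w ↔ ~w = 1/6 ↔ 1/6 = 1
~v = ~5/6 = 1/6
(~w ↔ ~w) ↔ ~v = 1 ↔ 1/6 = 1/6
(v → ((v ↔ u) ∨ v)) → ((~w ↔ ~w) ↔ ~v) = 1 → 1/6 = 1/6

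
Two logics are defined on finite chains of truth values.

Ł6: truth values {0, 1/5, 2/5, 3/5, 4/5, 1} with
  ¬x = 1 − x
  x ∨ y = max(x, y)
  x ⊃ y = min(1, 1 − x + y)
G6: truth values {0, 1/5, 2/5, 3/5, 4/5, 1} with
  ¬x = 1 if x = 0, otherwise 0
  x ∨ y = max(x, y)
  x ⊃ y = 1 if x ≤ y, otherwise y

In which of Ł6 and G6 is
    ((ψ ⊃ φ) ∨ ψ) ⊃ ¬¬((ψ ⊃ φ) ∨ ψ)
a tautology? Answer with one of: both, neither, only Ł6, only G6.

In Ł6: every assignment gives 1 — tautology.
In G6: every assignment gives 1 — tautology.

both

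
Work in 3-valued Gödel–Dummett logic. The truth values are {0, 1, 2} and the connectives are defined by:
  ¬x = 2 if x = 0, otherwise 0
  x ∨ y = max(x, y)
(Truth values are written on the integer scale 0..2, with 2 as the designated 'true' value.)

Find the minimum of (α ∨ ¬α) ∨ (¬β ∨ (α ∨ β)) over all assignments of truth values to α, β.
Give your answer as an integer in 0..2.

1

Take α = 1, β = 1:
¬α = ¬1 = 0
α ∨ ¬α = 1 ∨ 0 = 1
¬β = ¬1 = 0
α ∨ β = 1 ∨ 1 = 1
¬β ∨ (α ∨ β) = 0 ∨ 1 = 1
(α ∨ ¬α) ∨ (¬β ∨ (α ∨ β)) = 1 ∨ 1 = 1
No assignment yields a value below 1, so this is the minimum.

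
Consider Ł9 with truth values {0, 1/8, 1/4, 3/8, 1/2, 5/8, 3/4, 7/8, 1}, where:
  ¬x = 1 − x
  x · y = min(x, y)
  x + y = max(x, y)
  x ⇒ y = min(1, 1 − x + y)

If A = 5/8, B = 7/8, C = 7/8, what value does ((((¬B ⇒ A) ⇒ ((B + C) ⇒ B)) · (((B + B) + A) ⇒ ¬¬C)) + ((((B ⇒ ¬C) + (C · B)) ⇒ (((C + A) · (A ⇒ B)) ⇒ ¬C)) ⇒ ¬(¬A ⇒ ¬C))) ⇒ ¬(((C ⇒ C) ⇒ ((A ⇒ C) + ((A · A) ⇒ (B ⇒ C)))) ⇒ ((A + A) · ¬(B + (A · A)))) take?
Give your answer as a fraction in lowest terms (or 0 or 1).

7/8

¬B = ¬7/8 = 1/8
¬B ⇒ A = 1/8 ⇒ 5/8 = 1
B + C = 7/8 + 7/8 = 7/8
(B + C) ⇒ B = 7/8 ⇒ 7/8 = 1
(¬B ⇒ A) ⇒ ((B + C) ⇒ B) = 1 ⇒ 1 = 1
B + B = 7/8 + 7/8 = 7/8
(B + B) + A = 7/8 + 5/8 = 7/8
¬C = ¬7/8 = 1/8
¬¬C = ¬1/8 = 7/8
((B + B) + A) ⇒ ¬¬C = 7/8 ⇒ 7/8 = 1
((¬B ⇒ A) ⇒ ((B + C) ⇒ B)) · (((B + B) + A) ⇒ ¬¬C) = 1 · 1 = 1
¬C = ¬7/8 = 1/8
B ⇒ ¬C = 7/8 ⇒ 1/8 = 1/4
C · B = 7/8 · 7/8 = 7/8
(B ⇒ ¬C) + (C · B) = 1/4 + 7/8 = 7/8
C + A = 7/8 + 5/8 = 7/8
A ⇒ B = 5/8 ⇒ 7/8 = 1
(C + A) · (A ⇒ B) = 7/8 · 1 = 7/8
¬C = ¬7/8 = 1/8
((C + A) · (A ⇒ B)) ⇒ ¬C = 7/8 ⇒ 1/8 = 1/4
((B ⇒ ¬C) + (C · B)) ⇒ (((C + A) · (A ⇒ B)) ⇒ ¬C) = 7/8 ⇒ 1/4 = 3/8
¬A = ¬5/8 = 3/8
¬C = ¬7/8 = 1/8
¬A ⇒ ¬C = 3/8 ⇒ 1/8 = 3/4
¬(¬A ⇒ ¬C) = ¬3/4 = 1/4
(((B ⇒ ¬C) + (C · B)) ⇒ (((C + A) · (A ⇒ B)) ⇒ ¬C)) ⇒ ¬(¬A ⇒ ¬C) = 3/8 ⇒ 1/4 = 7/8
(((¬B ⇒ A) ⇒ ((B + C) ⇒ B)) · (((B + B) + A) ⇒ ¬¬C)) + ((((B ⇒ ¬C) + (C · B)) ⇒ (((C + A) · (A ⇒ B)) ⇒ ¬C)) ⇒ ¬(¬A ⇒ ¬C)) = 1 + 7/8 = 1
C ⇒ C = 7/8 ⇒ 7/8 = 1
A ⇒ C = 5/8 ⇒ 7/8 = 1
A · A = 5/8 · 5/8 = 5/8
B ⇒ C = 7/8 ⇒ 7/8 = 1
(A · A) ⇒ (B ⇒ C) = 5/8 ⇒ 1 = 1
(A ⇒ C) + ((A · A) ⇒ (B ⇒ C)) = 1 + 1 = 1
(C ⇒ C) ⇒ ((A ⇒ C) + ((A · A) ⇒ (B ⇒ C))) = 1 ⇒ 1 = 1
A + A = 5/8 + 5/8 = 5/8
A · A = 5/8 · 5/8 = 5/8
B + (A · A) = 7/8 + 5/8 = 7/8
¬(B + (A · A)) = ¬7/8 = 1/8
(A + A) · ¬(B + (A · A)) = 5/8 · 1/8 = 1/8
((C ⇒ C) ⇒ ((A ⇒ C) + ((A · A) ⇒ (B ⇒ C)))) ⇒ ((A + A) · ¬(B + (A · A))) = 1 ⇒ 1/8 = 1/8
¬(((C ⇒ C) ⇒ ((A ⇒ C) + ((A · A) ⇒ (B ⇒ C)))) ⇒ ((A + A) · ¬(B + (A · A)))) = ¬1/8 = 7/8
((((¬B ⇒ A) ⇒ ((B + C) ⇒ B)) · (((B + B) + A) ⇒ ¬¬C)) + ((((B ⇒ ¬C) + (C · B)) ⇒ (((C + A) · (A ⇒ B)) ⇒ ¬C)) ⇒ ¬(¬A ⇒ ¬C))) ⇒ ¬(((C ⇒ C) ⇒ ((A ⇒ C) + ((A · A) ⇒ (B ⇒ C)))) ⇒ ((A + A) · ¬(B + (A · A)))) = 1 ⇒ 7/8 = 7/8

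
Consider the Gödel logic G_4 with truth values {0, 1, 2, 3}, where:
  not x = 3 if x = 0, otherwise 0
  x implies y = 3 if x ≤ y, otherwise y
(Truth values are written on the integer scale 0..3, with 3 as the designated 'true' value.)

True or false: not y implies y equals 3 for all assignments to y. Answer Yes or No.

No

Counterexample: take y = 0.
not y = not 0 = 3
not y implies y = 3 implies 0 = 0
This gives 0 ≠ 3.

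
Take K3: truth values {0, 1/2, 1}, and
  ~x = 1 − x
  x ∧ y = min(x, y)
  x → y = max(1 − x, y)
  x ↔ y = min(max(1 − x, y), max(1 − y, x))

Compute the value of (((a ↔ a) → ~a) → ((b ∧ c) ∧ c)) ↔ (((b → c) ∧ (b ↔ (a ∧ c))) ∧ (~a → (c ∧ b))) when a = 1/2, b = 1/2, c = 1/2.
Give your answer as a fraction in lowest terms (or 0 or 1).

1/2

a ↔ a = 1/2 ↔ 1/2 = 1/2
~a = ~1/2 = 1/2
(a ↔ a) → ~a = 1/2 → 1/2 = 1/2
b ∧ c = 1/2 ∧ 1/2 = 1/2
(b ∧ c) ∧ c = 1/2 ∧ 1/2 = 1/2
((a ↔ a) → ~a) → ((b ∧ c) ∧ c) = 1/2 → 1/2 = 1/2
b → c = 1/2 → 1/2 = 1/2
a ∧ c = 1/2 ∧ 1/2 = 1/2
b ↔ (a ∧ c) = 1/2 ↔ 1/2 = 1/2
(b → c) ∧ (b ↔ (a ∧ c)) = 1/2 ∧ 1/2 = 1/2
~a = ~1/2 = 1/2
c ∧ b = 1/2 ∧ 1/2 = 1/2
~a → (c ∧ b) = 1/2 → 1/2 = 1/2
((b → c) ∧ (b ↔ (a ∧ c))) ∧ (~a → (c ∧ b)) = 1/2 ∧ 1/2 = 1/2
(((a ↔ a) → ~a) → ((b ∧ c) ∧ c)) ↔ (((b → c) ∧ (b ↔ (a ∧ c))) ∧ (~a → (c ∧ b))) = 1/2 ↔ 1/2 = 1/2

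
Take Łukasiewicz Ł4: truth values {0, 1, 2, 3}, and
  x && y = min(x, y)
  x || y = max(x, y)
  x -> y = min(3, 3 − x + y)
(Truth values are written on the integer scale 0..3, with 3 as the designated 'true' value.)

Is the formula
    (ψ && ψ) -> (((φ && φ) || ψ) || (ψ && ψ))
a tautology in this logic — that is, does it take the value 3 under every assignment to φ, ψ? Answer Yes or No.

Yes

φ = 0, ψ = 0 ↦ 3
φ = 0, ψ = 1 ↦ 3
φ = 0, ψ = 2 ↦ 3
φ = 0, ψ = 3 ↦ 3
φ = 1, ψ = 0 ↦ 3
φ = 1, ψ = 1 ↦ 3
φ = 1, ψ = 2 ↦ 3
φ = 1, ψ = 3 ↦ 3
φ = 2, ψ = 0 ↦ 3
φ = 2, ψ = 1 ↦ 3
φ = 2, ψ = 2 ↦ 3
φ = 2, ψ = 3 ↦ 3
φ = 3, ψ = 0 ↦ 3
φ = 3, ψ = 1 ↦ 3
φ = 3, ψ = 2 ↦ 3
φ = 3, ψ = 3 ↦ 3
Every assignment gives a value ≥ 3.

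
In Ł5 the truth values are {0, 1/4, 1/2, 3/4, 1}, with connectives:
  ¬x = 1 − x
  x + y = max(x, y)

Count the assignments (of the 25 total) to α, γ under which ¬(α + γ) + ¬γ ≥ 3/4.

value 1: 5 assignments (counts)
value 3/4: 5 assignments (counts)
value 1/2: 5 assignments
value 1/4: 5 assignments
value 0: 5 assignments
So 10 of the 25 assignments meet the threshold.

10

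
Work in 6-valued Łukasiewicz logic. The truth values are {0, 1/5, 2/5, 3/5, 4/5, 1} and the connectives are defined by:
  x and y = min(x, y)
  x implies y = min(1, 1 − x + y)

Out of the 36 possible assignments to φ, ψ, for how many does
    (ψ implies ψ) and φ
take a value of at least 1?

6

value 1: 6 assignments (counts)
value 4/5: 6 assignments
value 3/5: 6 assignments
value 2/5: 6 assignments
value 1/5: 6 assignments
value 0: 6 assignments
So 6 of the 36 assignments meet the threshold.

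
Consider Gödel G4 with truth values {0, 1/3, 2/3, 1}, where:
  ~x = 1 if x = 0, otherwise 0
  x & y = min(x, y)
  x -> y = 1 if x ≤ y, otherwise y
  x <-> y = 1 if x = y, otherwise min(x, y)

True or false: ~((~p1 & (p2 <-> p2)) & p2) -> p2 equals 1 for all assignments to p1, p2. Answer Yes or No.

Counterexample: take p1 = 0, p2 = 0.
~p1 = ~0 = 1
p2 <-> p2 = 0 <-> 0 = 1
~p1 & (p2 <-> p2) = 1 & 1 = 1
(~p1 & (p2 <-> p2)) & p2 = 1 & 0 = 0
~((~p1 & (p2 <-> p2)) & p2) = ~0 = 1
~((~p1 & (p2 <-> p2)) & p2) -> p2 = 1 -> 0 = 0
This gives 0 ≠ 1.

No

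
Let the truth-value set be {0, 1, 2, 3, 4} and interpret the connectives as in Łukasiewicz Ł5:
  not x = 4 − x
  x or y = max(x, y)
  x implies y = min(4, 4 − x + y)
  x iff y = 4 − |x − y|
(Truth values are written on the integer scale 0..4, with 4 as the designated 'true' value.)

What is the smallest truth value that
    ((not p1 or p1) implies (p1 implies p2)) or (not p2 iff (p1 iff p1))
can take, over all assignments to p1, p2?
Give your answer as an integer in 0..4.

Take p1 = 4, p2 = 2:
not p1 = not 4 = 0
not p1 or p1 = 0 or 4 = 4
p1 implies p2 = 4 implies 2 = 2
(not p1 or p1) implies (p1 implies p2) = 4 implies 2 = 2
not p2 = not 2 = 2
p1 iff p1 = 4 iff 4 = 4
not p2 iff (p1 iff p1) = 2 iff 4 = 2
((not p1 or p1) implies (p1 implies p2)) or (not p2 iff (p1 iff p1)) = 2 or 2 = 2
No assignment yields a value below 2, so this is the minimum.

2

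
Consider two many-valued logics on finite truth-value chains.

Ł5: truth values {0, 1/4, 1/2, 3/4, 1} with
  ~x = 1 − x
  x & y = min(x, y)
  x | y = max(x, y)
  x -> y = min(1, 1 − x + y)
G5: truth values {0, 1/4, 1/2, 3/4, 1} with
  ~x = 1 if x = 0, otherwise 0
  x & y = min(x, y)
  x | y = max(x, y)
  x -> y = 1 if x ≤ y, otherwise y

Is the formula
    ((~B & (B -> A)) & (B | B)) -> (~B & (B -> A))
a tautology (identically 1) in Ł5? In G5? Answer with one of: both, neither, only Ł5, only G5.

both

In Ł5: every assignment gives 1 — tautology.
In G5: every assignment gives 1 — tautology.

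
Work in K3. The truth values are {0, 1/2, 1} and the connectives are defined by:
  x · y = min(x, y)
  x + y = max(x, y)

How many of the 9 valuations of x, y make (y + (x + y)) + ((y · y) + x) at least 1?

x = 0, y = 0 ↦ 0  <
x = 0, y = 1/2 ↦ 1/2  <
x = 0, y = 1 ↦ 1  ≥
x = 1/2, y = 0 ↦ 1/2  <
x = 1/2, y = 1/2 ↦ 1/2  <
x = 1/2, y = 1 ↦ 1  ≥
x = 1, y = 0 ↦ 1  ≥
x = 1, y = 1/2 ↦ 1  ≥
x = 1, y = 1 ↦ 1  ≥
So 5 of the 9 assignments meet the threshold.

5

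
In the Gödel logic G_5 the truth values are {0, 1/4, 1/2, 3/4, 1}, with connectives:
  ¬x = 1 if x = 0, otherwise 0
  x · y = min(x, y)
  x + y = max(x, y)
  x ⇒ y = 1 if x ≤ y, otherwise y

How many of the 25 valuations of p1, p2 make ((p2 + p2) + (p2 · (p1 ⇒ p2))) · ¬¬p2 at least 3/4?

10

value 1: 5 assignments (counts)
value 3/4: 5 assignments (counts)
value 1/2: 5 assignments
value 1/4: 5 assignments
value 0: 5 assignments
So 10 of the 25 assignments meet the threshold.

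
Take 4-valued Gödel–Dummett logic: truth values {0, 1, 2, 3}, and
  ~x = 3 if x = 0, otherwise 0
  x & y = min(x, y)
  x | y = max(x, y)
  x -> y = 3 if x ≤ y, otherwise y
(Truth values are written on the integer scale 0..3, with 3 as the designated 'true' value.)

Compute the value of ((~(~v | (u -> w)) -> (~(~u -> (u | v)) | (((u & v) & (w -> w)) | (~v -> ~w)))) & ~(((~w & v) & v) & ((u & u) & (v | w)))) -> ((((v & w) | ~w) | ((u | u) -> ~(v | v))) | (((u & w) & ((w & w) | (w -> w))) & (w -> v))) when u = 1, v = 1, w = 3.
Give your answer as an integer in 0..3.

~v = ~1 = 0
u -> w = 1 -> 3 = 3
~v | (u -> w) = 0 | 3 = 3
~(~v | (u -> w)) = ~3 = 0
~u = ~1 = 0
u | v = 1 | 1 = 1
~u -> (u | v) = 0 -> 1 = 3
~(~u -> (u | v)) = ~3 = 0
u & v = 1 & 1 = 1
w -> w = 3 -> 3 = 3
(u & v) & (w -> w) = 1 & 3 = 1
~v = ~1 = 0
~w = ~3 = 0
~v -> ~w = 0 -> 0 = 3
((u & v) & (w -> w)) | (~v -> ~w) = 1 | 3 = 3
~(~u -> (u | v)) | (((u & v) & (w -> w)) | (~v -> ~w)) = 0 | 3 = 3
~(~v | (u -> w)) -> (~(~u -> (u | v)) | (((u & v) & (w -> w)) | (~v -> ~w))) = 0 -> 3 = 3
~w = ~3 = 0
~w & v = 0 & 1 = 0
(~w & v) & v = 0 & 1 = 0
u & u = 1 & 1 = 1
v | w = 1 | 3 = 3
(u & u) & (v | w) = 1 & 3 = 1
((~w & v) & v) & ((u & u) & (v | w)) = 0 & 1 = 0
~(((~w & v) & v) & ((u & u) & (v | w))) = ~0 = 3
(~(~v | (u -> w)) -> (~(~u -> (u | v)) | (((u & v) & (w -> w)) | (~v -> ~w)))) & ~(((~w & v) & v) & ((u & u) & (v | w))) = 3 & 3 = 3
v & w = 1 & 3 = 1
~w = ~3 = 0
(v & w) | ~w = 1 | 0 = 1
u | u = 1 | 1 = 1
v | v = 1 | 1 = 1
~(v | v) = ~1 = 0
(u | u) -> ~(v | v) = 1 -> 0 = 0
((v & w) | ~w) | ((u | u) -> ~(v | v)) = 1 | 0 = 1
u & w = 1 & 3 = 1
w & w = 3 & 3 = 3
w -> w = 3 -> 3 = 3
(w & w) | (w -> w) = 3 | 3 = 3
(u & w) & ((w & w) | (w -> w)) = 1 & 3 = 1
w -> v = 3 -> 1 = 1
((u & w) & ((w & w) | (w -> w))) & (w -> v) = 1 & 1 = 1
(((v & w) | ~w) | ((u | u) -> ~(v | v))) | (((u & w) & ((w & w) | (w -> w))) & (w -> v)) = 1 | 1 = 1
((~(~v | (u -> w)) -> (~(~u -> (u | v)) | (((u & v) & (w -> w)) | (~v -> ~w)))) & ~(((~w & v) & v) & ((u & u) & (v | w)))) -> ((((v & w) | ~w) | ((u | u) -> ~(v | v))) | (((u & w) & ((w & w) | (w -> w))) & (w -> v))) = 3 -> 1 = 1

1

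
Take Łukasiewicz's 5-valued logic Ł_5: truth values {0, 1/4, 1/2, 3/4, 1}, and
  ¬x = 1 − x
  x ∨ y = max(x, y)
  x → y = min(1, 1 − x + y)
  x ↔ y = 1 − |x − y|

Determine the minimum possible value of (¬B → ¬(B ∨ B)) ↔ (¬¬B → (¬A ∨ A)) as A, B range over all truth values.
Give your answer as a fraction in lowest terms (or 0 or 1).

1/2

Take A = 1/2, B = 1:
¬B = ¬1 = 0
B ∨ B = 1 ∨ 1 = 1
¬(B ∨ B) = ¬1 = 0
¬B → ¬(B ∨ B) = 0 → 0 = 1
¬B = ¬1 = 0
¬¬B = ¬0 = 1
¬A = ¬1/2 = 1/2
¬A ∨ A = 1/2 ∨ 1/2 = 1/2
¬¬B → (¬A ∨ A) = 1 → 1/2 = 1/2
(¬B → ¬(B ∨ B)) ↔ (¬¬B → (¬A ∨ A)) = 1 ↔ 1/2 = 1/2
No assignment yields a value below 1/2, so this is the minimum.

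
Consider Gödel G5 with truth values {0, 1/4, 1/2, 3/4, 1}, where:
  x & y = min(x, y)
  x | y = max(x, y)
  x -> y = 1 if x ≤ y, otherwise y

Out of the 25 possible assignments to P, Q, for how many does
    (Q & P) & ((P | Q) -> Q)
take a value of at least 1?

value 1: 1 assignment (counts)
value 3/4: 3 assignments
value 1/2: 5 assignments
value 1/4: 7 assignments
value 0: 9 assignments
So 1 of the 25 assignments meets the threshold.

1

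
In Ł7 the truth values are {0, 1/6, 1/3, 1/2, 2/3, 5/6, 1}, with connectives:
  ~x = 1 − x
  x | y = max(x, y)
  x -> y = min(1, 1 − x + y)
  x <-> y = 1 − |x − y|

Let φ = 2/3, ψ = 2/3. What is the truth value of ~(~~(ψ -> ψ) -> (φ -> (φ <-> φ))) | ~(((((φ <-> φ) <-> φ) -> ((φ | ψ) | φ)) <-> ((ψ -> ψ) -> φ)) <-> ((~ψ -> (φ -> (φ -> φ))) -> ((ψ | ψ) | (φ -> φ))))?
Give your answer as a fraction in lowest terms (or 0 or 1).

ψ -> ψ = 2/3 -> 2/3 = 1
~(ψ -> ψ) = ~1 = 0
~~(ψ -> ψ) = ~0 = 1
φ <-> φ = 2/3 <-> 2/3 = 1
φ -> (φ <-> φ) = 2/3 -> 1 = 1
~~(ψ -> ψ) -> (φ -> (φ <-> φ)) = 1 -> 1 = 1
~(~~(ψ -> ψ) -> (φ -> (φ <-> φ))) = ~1 = 0
φ <-> φ = 2/3 <-> 2/3 = 1
(φ <-> φ) <-> φ = 1 <-> 2/3 = 2/3
φ | ψ = 2/3 | 2/3 = 2/3
(φ | ψ) | φ = 2/3 | 2/3 = 2/3
((φ <-> φ) <-> φ) -> ((φ | ψ) | φ) = 2/3 -> 2/3 = 1
ψ -> ψ = 2/3 -> 2/3 = 1
(ψ -> ψ) -> φ = 1 -> 2/3 = 2/3
(((φ <-> φ) <-> φ) -> ((φ | ψ) | φ)) <-> ((ψ -> ψ) -> φ) = 1 <-> 2/3 = 2/3
~ψ = ~2/3 = 1/3
φ -> φ = 2/3 -> 2/3 = 1
φ -> (φ -> φ) = 2/3 -> 1 = 1
~ψ -> (φ -> (φ -> φ)) = 1/3 -> 1 = 1
ψ | ψ = 2/3 | 2/3 = 2/3
φ -> φ = 2/3 -> 2/3 = 1
(ψ | ψ) | (φ -> φ) = 2/3 | 1 = 1
(~ψ -> (φ -> (φ -> φ))) -> ((ψ | ψ) | (φ -> φ)) = 1 -> 1 = 1
((((φ <-> φ) <-> φ) -> ((φ | ψ) | φ)) <-> ((ψ -> ψ) -> φ)) <-> ((~ψ -> (φ -> (φ -> φ))) -> ((ψ | ψ) | (φ -> φ))) = 2/3 <-> 1 = 2/3
~(((((φ <-> φ) <-> φ) -> ((φ | ψ) | φ)) <-> ((ψ -> ψ) -> φ)) <-> ((~ψ -> (φ -> (φ -> φ))) -> ((ψ | ψ) | (φ -> φ)))) = ~2/3 = 1/3
~(~~(ψ -> ψ) -> (φ -> (φ <-> φ))) | ~(((((φ <-> φ) <-> φ) -> ((φ | ψ) | φ)) <-> ((ψ -> ψ) -> φ)) <-> ((~ψ -> (φ -> (φ -> φ))) -> ((ψ | ψ) | (φ -> φ)))) = 0 | 1/3 = 1/3

1/3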